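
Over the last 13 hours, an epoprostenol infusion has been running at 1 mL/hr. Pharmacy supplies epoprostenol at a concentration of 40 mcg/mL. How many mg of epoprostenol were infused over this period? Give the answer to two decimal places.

Concentration = 40 mcg/mL = 40000 ng/mL
Drug rate = 1 mL/hr × 40000 ng/mL = 40000 ng/hr
Total = 40000 ng/hr × 13 hr = 520000 ng = 0.52 mg

0.52 mg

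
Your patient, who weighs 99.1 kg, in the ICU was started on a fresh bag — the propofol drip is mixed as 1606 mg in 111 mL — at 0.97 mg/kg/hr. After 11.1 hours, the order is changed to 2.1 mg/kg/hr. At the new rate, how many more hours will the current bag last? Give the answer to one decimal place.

Initial rate:
Dose = 0.97 mg/kg/hr × 99.1 kg = 96.127 mg/hr
Concentration = 1606 mg ÷ 111 mL = 14.46847 mg/mL
Rate = 96.127 mg/hr ÷ 14.46847 mg/mL = 6.643896 mL/hr
Volume infused so far = 6.643896 mL/hr × 11.1 hr = 73.74725 mL
Volume remaining = 111 − 73.74725 = 37.25275 mL
New rate:
Dose = 2.1 mg/kg/hr × 99.1 kg = 208.11 mg/hr
Rate = 208.11 mg/hr ÷ 14.46847 mg/mL = 14.38369 mL/hr
Time remaining = 37.25275 mL ÷ 14.38369 mL/hr = 2.58993 hr

2.6 hours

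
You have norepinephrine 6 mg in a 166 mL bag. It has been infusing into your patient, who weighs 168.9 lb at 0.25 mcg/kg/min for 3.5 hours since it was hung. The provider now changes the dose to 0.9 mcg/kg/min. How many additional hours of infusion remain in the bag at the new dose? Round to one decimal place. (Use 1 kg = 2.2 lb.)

Initial rate:
Weight = 168.9 lb ÷ 2.2 lb/kg = 76.77273 kg
Dose = 0.25 mcg/kg/min × 76.77273 kg = 19.19318 mcg/min
19.19318 mcg/min × 60 min/hr = 1151.591 mcg/hr
Concentration = 6 mg ÷ 166 mL = 0.03614458 mg/mL = 36.14458 mcg/mL
Rate = 1151.591 mcg/hr ÷ 36.14458 mcg/mL = 31.86068 mL/hr
Volume infused so far = 31.86068 mL/hr × 3.5 hr = 111.5124 mL
Volume remaining = 166 − 111.5124 = 54.48761 mL
New rate:
Dose = 0.9 mcg/kg/min × 76.77273 kg = 69.09545 mcg/min
69.09545 mcg/min × 60 min/hr = 4145.727 mcg/hr
Rate = 4145.727 mcg/hr ÷ 36.14458 mcg/mL = 114.6985 mL/hr
Time remaining = 54.48761 mL ÷ 114.6985 mL/hr = 0.475051 hr

0.5 hours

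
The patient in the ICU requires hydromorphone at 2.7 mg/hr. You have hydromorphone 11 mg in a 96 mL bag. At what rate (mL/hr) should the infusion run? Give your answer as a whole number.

Concentration = 11 mg ÷ 96 mL = 0.1145833 mg/mL
Rate = 2.7 mg/hr ÷ 0.1145833 mg/mL = 23.56364 mL/hr

24 mL/hr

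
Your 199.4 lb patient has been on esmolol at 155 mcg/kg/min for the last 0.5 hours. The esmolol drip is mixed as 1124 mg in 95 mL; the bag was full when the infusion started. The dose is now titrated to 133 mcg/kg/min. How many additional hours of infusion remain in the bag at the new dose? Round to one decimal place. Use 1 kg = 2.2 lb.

Initial rate:
Weight = 199.4 lb ÷ 2.2 lb/kg = 90.63636 kg
Dose = 155 mcg/kg/min × 90.63636 kg = 14048.64 mcg/min
14048.64 mcg/min × 60 min/hr = 842918.2 mcg/hr
Concentration = 1124 mg ÷ 95 mL = 11.83158 mg/mL = 11831.58 mcg/mL
Rate = 842918.2 mcg/hr ÷ 11831.58 mcg/mL = 71.24308 mL/hr
Volume infused so far = 71.24308 mL/hr × 0.5 hr = 35.62154 mL
Volume remaining = 95 − 35.62154 = 59.37846 mL
New rate:
Dose = 133 mcg/kg/min × 90.63636 kg = 12054.64 mcg/min
12054.64 mcg/min × 60 min/hr = 723278.2 mcg/hr
Rate = 723278.2 mcg/hr ÷ 11831.58 mcg/mL = 61.13116 mL/hr
Time remaining = 59.37846 mL ÷ 61.13116 mL/hr = 0.9713288 hr

1.0 hours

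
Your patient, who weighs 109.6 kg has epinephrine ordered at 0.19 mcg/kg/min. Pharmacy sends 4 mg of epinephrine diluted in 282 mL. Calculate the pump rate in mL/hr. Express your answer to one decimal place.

88.1 mL/hr

Dose = 0.19 mcg/kg/min × 109.6 kg = 20.824 mcg/min
20.824 mcg/min × 60 min/hr = 1249.44 mcg/hr
Concentration = 4 mg ÷ 282 mL = 0.0141844 mg/mL = 14.1844 mcg/mL
Rate = 1249.44 mcg/hr ÷ 14.1844 mcg/mL = 88.08552 mL/hr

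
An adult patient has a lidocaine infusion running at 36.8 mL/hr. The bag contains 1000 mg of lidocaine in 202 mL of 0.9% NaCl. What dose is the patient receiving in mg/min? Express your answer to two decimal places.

Concentration = 1000 mg ÷ 202 mL = 4.950495 mg/mL
Drug rate = 36.8 mL/hr × 4.950495 mg/mL = 182.1782 mg/hr
182.1782 mg/hr ÷ 60 min/hr = 3.036304 mg/min

3.04 mg/min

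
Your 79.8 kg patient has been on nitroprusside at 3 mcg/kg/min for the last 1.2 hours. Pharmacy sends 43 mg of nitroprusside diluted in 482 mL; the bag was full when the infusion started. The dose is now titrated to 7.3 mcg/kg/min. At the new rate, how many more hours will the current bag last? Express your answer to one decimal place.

0.7 hours

Initial rate:
Dose = 3 mcg/kg/min × 79.8 kg = 239.4 mcg/min
239.4 mcg/min × 60 min/hr = 14364 mcg/hr
Concentration = 43 mg ÷ 482 mL = 0.08921162 mg/mL = 89.21162 mcg/mL
Rate = 14364 mcg/hr ÷ 89.21162 mcg/mL = 161.0104 mL/hr
Volume infused so far = 161.0104 mL/hr × 1.2 hr = 193.2125 mL
Volume remaining = 482 − 193.2125 = 288.7875 mL
New rate:
Dose = 7.3 mcg/kg/min × 79.8 kg = 582.54 mcg/min
582.54 mcg/min × 60 min/hr = 34952.4 mcg/hr
Rate = 34952.4 mcg/hr ÷ 89.21162 mcg/mL = 391.792 mL/hr
Time remaining = 288.7875 mL ÷ 391.792 mL/hr = 0.7370939 hr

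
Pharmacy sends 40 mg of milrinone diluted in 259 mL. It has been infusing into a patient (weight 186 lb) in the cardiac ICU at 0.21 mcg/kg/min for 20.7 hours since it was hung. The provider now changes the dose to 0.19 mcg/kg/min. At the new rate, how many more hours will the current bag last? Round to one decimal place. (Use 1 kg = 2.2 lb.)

Initial rate:
Weight = 186 lb ÷ 2.2 lb/kg = 84.54545 kg
Dose = 0.21 mcg/kg/min × 84.54545 kg = 17.75455 mcg/min
17.75455 mcg/min × 60 min/hr = 1065.273 mcg/hr
Concentration = 40 mg ÷ 259 mL = 0.1544402 mg/mL = 154.4402 mcg/mL
Rate = 1065.273 mcg/hr ÷ 154.4402 mcg/mL = 6.897641 mL/hr
Volume infused so far = 6.897641 mL/hr × 20.7 hr = 142.7812 mL
Volume remaining = 259 − 142.7812 = 116.2188 mL
New rate:
Dose = 0.19 mcg/kg/min × 84.54545 kg = 16.06364 mcg/min
16.06364 mcg/min × 60 min/hr = 963.8182 mcg/hr
Rate = 963.8182 mcg/hr ÷ 154.4402 mcg/mL = 6.240723 mL/hr
Time remaining = 116.2188 mL ÷ 6.240723 mL/hr = 18.62266 hr

18.6 hours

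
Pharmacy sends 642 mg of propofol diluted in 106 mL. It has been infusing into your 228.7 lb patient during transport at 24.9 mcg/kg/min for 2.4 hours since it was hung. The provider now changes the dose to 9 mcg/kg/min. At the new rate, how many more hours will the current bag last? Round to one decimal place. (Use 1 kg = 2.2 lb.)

Initial rate:
Weight = 228.7 lb ÷ 2.2 lb/kg = 103.9545 kg
Dose = 24.9 mcg/kg/min × 103.9545 kg = 2588.468 mcg/min
2588.468 mcg/min × 60 min/hr = 155308.1 mcg/hr
Concentration = 642 mg ÷ 106 mL = 6.056604 mg/mL = 6056.604 mcg/mL
Rate = 155308.1 mcg/hr ÷ 6056.604 mcg/mL = 25.64277 mL/hr
Volume infused so far = 25.64277 mL/hr × 2.4 hr = 61.54265 mL
Volume remaining = 106 − 61.54265 = 44.45735 mL
New rate:
Dose = 9 mcg/kg/min × 103.9545 kg = 935.5909 mcg/min
935.5909 mcg/min × 60 min/hr = 56135.45 mcg/hr
Rate = 56135.45 mcg/hr ÷ 6056.604 mcg/mL = 9.268471 mL/hr
Time remaining = 44.45735 mL ÷ 9.268471 mL/hr = 4.796622 hr

4.8 hours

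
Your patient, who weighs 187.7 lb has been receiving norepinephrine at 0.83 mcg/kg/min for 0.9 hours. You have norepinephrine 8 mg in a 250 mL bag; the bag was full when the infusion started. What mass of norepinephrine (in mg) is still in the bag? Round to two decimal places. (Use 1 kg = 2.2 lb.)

Weight = 187.7 lb ÷ 2.2 lb/kg = 85.31818 kg
Dose = 0.83 mcg/kg/min × 85.31818 kg = 70.81409 mcg/min
70.81409 mcg/min × 60 min/hr = 4248.845 mcg/hr
Concentration = 8 mg ÷ 250 mL = 0.032 mg/mL = 32 mcg/mL
Rate = 4248.845 mcg/hr ÷ 32 mcg/mL = 132.7764 mL/hr
Volume infused = 132.7764 mL/hr × 0.9 hr = 119.4988 mL
Volume remaining = 250 − 119.4988 = 130.5012 mL
Drug remaining = 130.5012 mL × 32 mcg/mL = 4176.039 mcg = 4.176039 mg

4.18 mg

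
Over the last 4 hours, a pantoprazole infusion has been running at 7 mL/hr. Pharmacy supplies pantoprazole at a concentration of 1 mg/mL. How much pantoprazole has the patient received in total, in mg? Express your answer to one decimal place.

Drug rate = 7 mL/hr × 1 mg/mL = 7 mg/hr
Total = 7 mg/hr × 4 hr = 28 mg

28.0 mg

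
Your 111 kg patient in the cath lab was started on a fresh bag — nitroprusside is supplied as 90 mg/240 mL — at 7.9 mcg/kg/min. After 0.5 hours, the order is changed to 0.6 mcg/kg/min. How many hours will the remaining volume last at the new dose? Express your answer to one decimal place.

15.9 hours

Initial rate:
Dose = 7.9 mcg/kg/min × 111 kg = 876.9 mcg/min
876.9 mcg/min × 60 min/hr = 52614 mcg/hr
Concentration = 90 mg ÷ 240 mL = 0.375 mg/mL = 375 mcg/mL
Rate = 52614 mcg/hr ÷ 375 mcg/mL = 140.304 mL/hr
Volume infused so far = 140.304 mL/hr × 0.5 hr = 70.152 mL
Volume remaining = 240 − 70.152 = 169.848 mL
New rate:
Dose = 0.6 mcg/kg/min × 111 kg = 66.6 mcg/min
66.6 mcg/min × 60 min/hr = 3996 mcg/hr
Rate = 3996 mcg/hr ÷ 375 mcg/mL = 10.656 mL/hr
Time remaining = 169.848 mL ÷ 10.656 mL/hr = 15.93919 hr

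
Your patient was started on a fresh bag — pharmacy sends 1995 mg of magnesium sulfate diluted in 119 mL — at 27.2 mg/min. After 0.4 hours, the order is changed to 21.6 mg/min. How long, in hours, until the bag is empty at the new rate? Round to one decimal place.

Initial rate:
27.2 mg/min × 60 min/hr = 1632 mg/hr
Concentration = 1995 mg ÷ 119 mL = 16.76471 mg/mL
Rate = 1632 mg/hr ÷ 16.76471 mg/mL = 97.34737 mL/hr
Volume infused so far = 97.34737 mL/hr × 0.4 hr = 38.93895 mL
Volume remaining = 119 − 38.93895 = 80.06105 mL
New rate:
21.6 mg/min × 60 min/hr = 1296 mg/hr
Rate = 1296 mg/hr ÷ 16.76471 mg/mL = 77.30526 mL/hr
Time remaining = 80.06105 mL ÷ 77.30526 mL/hr = 1.035648 hr

1.0 hours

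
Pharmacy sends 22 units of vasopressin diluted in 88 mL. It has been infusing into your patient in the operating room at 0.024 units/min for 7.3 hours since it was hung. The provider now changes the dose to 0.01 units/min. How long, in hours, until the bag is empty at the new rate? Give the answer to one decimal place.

19.1 hours

Initial rate:
0.024 units/min × 60 min/hr = 1.44 units/hr
Concentration = 22 units ÷ 88 mL = 0.25 units/mL
Rate = 1.44 units/hr ÷ 0.25 units/mL = 5.76 mL/hr
Volume infused so far = 5.76 mL/hr × 7.3 hr = 42.048 mL
Volume remaining = 88 − 42.048 = 45.952 mL
New rate:
0.01 units/min × 60 min/hr = 0.6 units/hr
Rate = 0.6 units/hr ÷ 0.25 units/mL = 2.4 mL/hr
Time remaining = 45.952 mL ÷ 2.4 mL/hr = 19.14667 hr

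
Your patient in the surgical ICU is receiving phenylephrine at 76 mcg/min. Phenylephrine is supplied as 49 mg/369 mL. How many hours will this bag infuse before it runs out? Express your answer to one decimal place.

76 mcg/min × 60 min/hr = 4560 mcg/hr
Concentration = 49 mg ÷ 369 mL = 0.1327913 mg/mL = 132.7913 mcg/mL
Rate = 4560 mcg/hr ÷ 132.7913 mcg/mL = 34.33959 mL/hr
Duration = 369 mL ÷ 34.33959 mL/hr = 10.74561 hr

10.7 hours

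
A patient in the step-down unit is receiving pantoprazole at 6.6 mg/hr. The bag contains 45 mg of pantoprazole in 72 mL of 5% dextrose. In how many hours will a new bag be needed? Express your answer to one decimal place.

Concentration = 45 mg ÷ 72 mL = 0.625 mg/mL
Rate = 6.6 mg/hr ÷ 0.625 mg/mL = 10.56 mL/hr
Duration = 72 mL ÷ 10.56 mL/hr = 6.818182 hr

6.8 hours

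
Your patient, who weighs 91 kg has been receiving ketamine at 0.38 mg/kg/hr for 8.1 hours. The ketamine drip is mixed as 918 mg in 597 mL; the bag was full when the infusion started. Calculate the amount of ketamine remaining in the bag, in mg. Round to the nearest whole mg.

Dose = 0.38 mg/kg/hr × 91 kg = 34.58 mg/hr
Concentration = 918 mg ÷ 597 mL = 1.537688 mg/mL
Rate = 34.58 mg/hr ÷ 1.537688 mg/mL = 22.4883 mL/hr
Volume infused = 22.4883 mL/hr × 8.1 hr = 182.1552 mL
Volume remaining = 597 − 182.1552 = 414.8448 mL
Drug remaining = 414.8448 mL × 1.537688 mg/mL = 637.902 mg

638 mg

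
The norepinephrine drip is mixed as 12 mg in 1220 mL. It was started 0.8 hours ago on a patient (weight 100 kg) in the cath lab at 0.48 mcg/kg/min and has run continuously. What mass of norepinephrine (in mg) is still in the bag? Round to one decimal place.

9.7 mg

Dose = 0.48 mcg/kg/min × 100 kg = 48 mcg/min
48 mcg/min × 60 min/hr = 2880 mcg/hr
Concentration = 12 mg ÷ 1220 mL = 0.009836066 mg/mL = 9.836066 mcg/mL
Rate = 2880 mcg/hr ÷ 9.836066 mcg/mL = 292.8 mL/hr
Volume infused = 292.8 mL/hr × 0.8 hr = 234.24 mL
Volume remaining = 1220 − 234.24 = 985.76 mL
Drug remaining = 985.76 mL × 9.836066 mcg/mL = 9696 mcg = 9.696 mg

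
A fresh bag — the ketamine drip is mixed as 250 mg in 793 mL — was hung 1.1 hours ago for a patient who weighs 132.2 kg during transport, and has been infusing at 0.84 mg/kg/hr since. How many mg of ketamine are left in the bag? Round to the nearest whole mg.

Dose = 0.84 mg/kg/hr × 132.2 kg = 111.048 mg/hr
Concentration = 250 mg ÷ 793 mL = 0.3152585 mg/mL
Rate = 111.048 mg/hr ÷ 0.3152585 mg/mL = 352.2443 mL/hr
Volume infused = 352.2443 mL/hr × 1.1 hr = 387.4687 mL
Volume remaining = 793 − 387.4687 = 405.5313 mL
Drug remaining = 405.5313 mL × 0.3152585 mg/mL = 127.8472 mg

128 mg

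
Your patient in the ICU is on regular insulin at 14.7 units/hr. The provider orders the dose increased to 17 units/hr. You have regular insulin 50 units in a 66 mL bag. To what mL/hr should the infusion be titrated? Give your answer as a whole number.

Concentration = 50 units ÷ 66 mL = 0.7575758 units/mL
Rate = 17 units/hr ÷ 0.7575758 units/mL = 22.44 mL/hr

22 mL/hr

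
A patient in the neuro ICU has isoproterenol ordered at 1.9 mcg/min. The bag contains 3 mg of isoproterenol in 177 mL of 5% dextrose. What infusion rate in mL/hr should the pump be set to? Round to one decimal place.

1.9 mcg/min × 60 min/hr = 114 mcg/hr
Concentration = 3 mg ÷ 177 mL = 0.01694915 mg/mL = 16.94915 mcg/mL
Rate = 114 mcg/hr ÷ 16.94915 mcg/mL = 6.726 mL/hr

6.7 mL/hr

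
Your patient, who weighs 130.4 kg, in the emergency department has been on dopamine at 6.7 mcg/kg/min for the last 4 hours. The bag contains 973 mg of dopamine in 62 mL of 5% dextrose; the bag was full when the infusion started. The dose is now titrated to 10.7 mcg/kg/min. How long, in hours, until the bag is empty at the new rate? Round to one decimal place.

Initial rate:
Dose = 6.7 mcg/kg/min × 130.4 kg = 873.68 mcg/min
873.68 mcg/min × 60 min/hr = 52420.8 mcg/hr
Concentration = 973 mg ÷ 62 mL = 15.69355 mg/mL = 15693.55 mcg/mL
Rate = 52420.8 mcg/hr ÷ 15693.55 mcg/mL = 3.340277 mL/hr
Volume infused so far = 3.340277 mL/hr × 4 hr = 13.36111 mL
Volume remaining = 62 − 13.36111 = 48.63889 mL
New rate:
Dose = 10.7 mcg/kg/min × 130.4 kg = 1395.28 mcg/min
1395.28 mcg/min × 60 min/hr = 83716.8 mcg/hr
Rate = 83716.8 mcg/hr ÷ 15693.55 mcg/mL = 5.334472 mL/hr
Time remaining = 48.63889 mL ÷ 5.334472 mL/hr = 9.117845 hr

9.1 hours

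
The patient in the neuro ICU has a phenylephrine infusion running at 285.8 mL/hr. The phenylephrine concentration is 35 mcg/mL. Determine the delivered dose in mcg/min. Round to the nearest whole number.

167 mcg/min

Drug rate = 285.8 mL/hr × 35 mcg/mL = 10003 mcg/hr
10003 mcg/hr ÷ 60 min/hr = 166.7167 mcg/min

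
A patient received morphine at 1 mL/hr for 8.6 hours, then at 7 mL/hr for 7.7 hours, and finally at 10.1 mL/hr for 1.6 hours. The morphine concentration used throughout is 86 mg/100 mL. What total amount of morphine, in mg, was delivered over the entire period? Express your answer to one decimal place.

67.6 mg

Concentration = 86 mg ÷ 100 mL = 0.86 mg/mL
Stage 1: 1 mL/hr × 8.6 hr = 8.6 mL → 8.6 mL × 0.86 mg/mL = 7.396 mg
Stage 2: 7 mL/hr × 7.7 hr = 53.9 mL → 53.9 mL × 0.86 mg/mL = 46.354 mg
Stage 3: 10.1 mL/hr × 1.6 hr = 16.16 mL → 16.16 mL × 0.86 mg/mL = 13.8976 mg
Total = 7.396 + 46.354 + 13.8976 = 67.6476 mg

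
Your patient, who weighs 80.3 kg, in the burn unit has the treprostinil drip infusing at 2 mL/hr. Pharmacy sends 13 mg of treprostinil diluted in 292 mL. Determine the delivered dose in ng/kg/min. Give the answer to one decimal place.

18.5 ng/kg/min

Concentration = 13 mg ÷ 292 mL = 0.04452055 mg/mL = 44520.55 ng/mL
Drug rate = 2 mL/hr × 44520.55 ng/mL = 89041.1 ng/hr
89041.1 ng/hr ÷ 60 min/hr = 1484.018 ng/min
1484.018 ng/min ÷ 80.3 kg = 18.48092 ng/kg/min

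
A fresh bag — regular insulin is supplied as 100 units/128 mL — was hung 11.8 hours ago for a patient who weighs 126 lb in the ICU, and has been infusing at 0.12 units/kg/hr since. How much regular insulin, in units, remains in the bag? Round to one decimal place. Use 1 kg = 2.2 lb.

18.9 units

Weight = 126 lb ÷ 2.2 lb/kg = 57.27273 kg
Dose = 0.12 units/kg/hr × 57.27273 kg = 6.872727 units/hr
Concentration = 100 units ÷ 128 mL = 0.78125 units/mL
Rate = 6.872727 units/hr ÷ 0.78125 units/mL = 8.797091 mL/hr
Volume infused = 8.797091 mL/hr × 11.8 hr = 103.8057 mL
Volume remaining = 128 − 103.8057 = 24.19433 mL
Drug remaining = 24.19433 mL × 0.78125 units/mL = 18.90182 units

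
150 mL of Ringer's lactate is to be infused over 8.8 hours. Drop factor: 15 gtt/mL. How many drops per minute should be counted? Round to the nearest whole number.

4 gtt/min

150 mL ÷ (8.8 hr × 60 = 528 min) = 0.2840909 mL/min
0.2840909 mL/min × 15 gtt/mL = 4.261364 gtt/min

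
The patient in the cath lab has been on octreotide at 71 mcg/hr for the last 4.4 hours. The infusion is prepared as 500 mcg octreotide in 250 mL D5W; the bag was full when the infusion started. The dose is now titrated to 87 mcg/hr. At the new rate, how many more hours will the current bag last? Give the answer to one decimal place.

Initial rate:
Concentration = 500 mcg ÷ 250 mL = 2 mcg/mL
Rate = 71 mcg/hr ÷ 2 mcg/mL = 35.5 mL/hr
Volume infused so far = 35.5 mL/hr × 4.4 hr = 156.2 mL
Volume remaining = 250 − 156.2 = 93.8 mL
New rate:
Rate = 87 mcg/hr ÷ 2 mcg/mL = 43.5 mL/hr
Time remaining = 93.8 mL ÷ 43.5 mL/hr = 2.156322 hr

2.2 hours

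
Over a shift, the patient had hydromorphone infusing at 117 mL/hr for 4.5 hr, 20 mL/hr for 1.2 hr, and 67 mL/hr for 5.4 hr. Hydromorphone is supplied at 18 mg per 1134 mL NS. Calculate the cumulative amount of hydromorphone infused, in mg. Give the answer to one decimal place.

14.5 mg

Concentration = 18 mg ÷ 1134 mL = 0.01587302 mg/mL
Stage 1: 117 mL/hr × 4.5 hr = 526.5 mL → 526.5 mL × 0.01587302 mg/mL = 8.357143 mg
Stage 2: 20 mL/hr × 1.2 hr = 24 mL → 24 mL × 0.01587302 mg/mL = 0.3809524 mg
Stage 3: 67 mL/hr × 5.4 hr = 361.8 mL → 361.8 mL × 0.01587302 mg/mL = 5.742857 mg
Total = 8.357143 + 0.3809524 + 5.742857 = 14.48095 mg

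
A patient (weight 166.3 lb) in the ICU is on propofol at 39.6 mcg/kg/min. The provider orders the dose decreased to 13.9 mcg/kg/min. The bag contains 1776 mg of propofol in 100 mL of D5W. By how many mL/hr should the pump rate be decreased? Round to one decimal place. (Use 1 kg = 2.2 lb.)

6.6 mL/hr

At the current dose:
Weight = 166.3 lb ÷ 2.2 lb/kg = 75.59091 kg
Dose = 39.6 mcg/kg/min × 75.59091 kg = 2993.4 mcg/min
2993.4 mcg/min × 60 min/hr = 179604 mcg/hr
Concentration = 1776 mg ÷ 100 mL = 17.76 mg/mL = 17760 mcg/mL
Rate = 179604 mcg/hr ÷ 17760 mcg/mL = 10.11284 mL/hr
At the new dose:
Dose = 13.9 mcg/kg/min × 75.59091 kg = 1050.714 mcg/min
1050.714 mcg/min × 60 min/hr = 63042.82 mcg/hr
Rate = 63042.82 mcg/hr ÷ 17760 mcg/mL = 3.549708 mL/hr
Change = 3.549708 − 10.11284 = -6.56313 mL/hr → 6.56313 mL/hr decrease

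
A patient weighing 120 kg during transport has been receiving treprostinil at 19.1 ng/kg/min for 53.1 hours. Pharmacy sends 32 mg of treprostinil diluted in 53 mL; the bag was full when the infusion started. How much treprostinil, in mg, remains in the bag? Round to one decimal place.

Dose = 19.1 ng/kg/min × 120 kg = 2292 ng/min
2292 ng/min × 60 min/hr = 137520 ng/hr
Concentration = 32 mg ÷ 53 mL = 0.6037736 mg/mL = 603773.6 ng/mL
Rate = 137520 ng/hr ÷ 603773.6 ng/mL = 0.2277675 mL/hr
Volume infused = 0.2277675 mL/hr × 53.1 hr = 12.09445 mL
Volume remaining = 53 − 12.09445 = 40.90555 mL
Drug remaining = 40.90555 mL × 603773.6 ng/mL = 24697688 ng = 24.69769 mg

24.7 mg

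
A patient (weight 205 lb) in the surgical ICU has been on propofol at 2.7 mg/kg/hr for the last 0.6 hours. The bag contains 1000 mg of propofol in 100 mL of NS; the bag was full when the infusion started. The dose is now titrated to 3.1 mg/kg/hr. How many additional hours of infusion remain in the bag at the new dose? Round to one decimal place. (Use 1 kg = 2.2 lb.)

2.9 hours

Initial rate:
Weight = 205 lb ÷ 2.2 lb/kg = 93.18182 kg
Dose = 2.7 mg/kg/hr × 93.18182 kg = 251.5909 mg/hr
Concentration = 1000 mg ÷ 100 mL = 10 mg/mL
Rate = 251.5909 mg/hr ÷ 10 mg/mL = 25.15909 mL/hr
Volume infused so far = 25.15909 mL/hr × 0.6 hr = 15.09545 mL
Volume remaining = 100 − 15.09545 = 84.90455 mL
New rate:
Dose = 3.1 mg/kg/hr × 93.18182 kg = 288.8636 mg/hr
Rate = 288.8636 mg/hr ÷ 10 mg/mL = 28.88636 mL/hr
Time remaining = 84.90455 mL ÷ 28.88636 mL/hr = 2.93926 hr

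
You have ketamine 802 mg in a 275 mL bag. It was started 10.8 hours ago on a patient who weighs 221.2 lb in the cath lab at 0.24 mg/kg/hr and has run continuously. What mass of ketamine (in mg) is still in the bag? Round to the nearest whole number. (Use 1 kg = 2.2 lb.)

Weight = 221.2 lb ÷ 2.2 lb/kg = 100.5455 kg
Dose = 0.24 mg/kg/hr × 100.5455 kg = 24.13091 mg/hr
Concentration = 802 mg ÷ 275 mL = 2.916364 mg/mL
Rate = 24.13091 mg/hr ÷ 2.916364 mg/mL = 8.274314 mL/hr
Volume infused = 8.274314 mL/hr × 10.8 hr = 89.36259 mL
Volume remaining = 275 − 89.36259 = 185.6374 mL
Drug remaining = 185.6374 mL × 2.916364 mg/mL = 541.3862 mg

541 mg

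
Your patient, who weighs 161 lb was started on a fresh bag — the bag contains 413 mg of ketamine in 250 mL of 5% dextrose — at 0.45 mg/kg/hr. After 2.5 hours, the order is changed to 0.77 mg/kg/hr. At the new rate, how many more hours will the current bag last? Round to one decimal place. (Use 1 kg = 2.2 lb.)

Initial rate:
Weight = 161 lb ÷ 2.2 lb/kg = 73.18182 kg
Dose = 0.45 mg/kg/hr × 73.18182 kg = 32.93182 mg/hr
Concentration = 413 mg ÷ 250 mL = 1.652 mg/mL
Rate = 32.93182 mg/hr ÷ 1.652 mg/mL = 19.93451 mL/hr
Volume infused so far = 19.93451 mL/hr × 2.5 hr = 49.83629 mL
Volume remaining = 250 − 49.83629 = 200.1637 mL
New rate:
Dose = 0.77 mg/kg/hr × 73.18182 kg = 56.35 mg/hr
Rate = 56.35 mg/hr ÷ 1.652 mg/mL = 34.11017 mL/hr
Time remaining = 200.1637 mL ÷ 34.11017 mL/hr = 5.868154 hr

5.9 hours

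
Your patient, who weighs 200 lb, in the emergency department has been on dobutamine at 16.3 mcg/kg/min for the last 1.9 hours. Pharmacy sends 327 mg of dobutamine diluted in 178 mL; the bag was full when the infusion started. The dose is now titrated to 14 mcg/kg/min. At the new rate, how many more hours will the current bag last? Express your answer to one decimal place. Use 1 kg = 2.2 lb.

Initial rate:
Weight = 200 lb ÷ 2.2 lb/kg = 90.90909 kg
Dose = 16.3 mcg/kg/min × 90.90909 kg = 1481.818 mcg/min
1481.818 mcg/min × 60 min/hr = 88909.09 mcg/hr
Concentration = 327 mg ÷ 178 mL = 1.837079 mg/mL = 1837.079 mcg/mL
Rate = 88909.09 mcg/hr ÷ 1837.079 mcg/mL = 48.397 mL/hr
Volume infused so far = 48.397 mL/hr × 1.9 hr = 91.9543 mL
Volume remaining = 178 − 91.9543 = 86.0457 mL
New rate:
Dose = 14 mcg/kg/min × 90.90909 kg = 1272.727 mcg/min
1272.727 mcg/min × 60 min/hr = 76363.64 mcg/hr
Rate = 76363.64 mcg/hr ÷ 1837.079 mcg/mL = 41.56797 mL/hr
Time remaining = 86.0457 mL ÷ 41.56797 mL/hr = 2.07 hr

2.1 hours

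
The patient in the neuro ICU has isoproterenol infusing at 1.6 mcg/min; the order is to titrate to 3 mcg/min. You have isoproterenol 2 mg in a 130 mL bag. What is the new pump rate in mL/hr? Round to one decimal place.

11.7 mL/hr

3 mcg/min × 60 min/hr = 180 mcg/hr
Concentration = 2 mg ÷ 130 mL = 0.01538462 mg/mL = 15.38462 mcg/mL
Rate = 180 mcg/hr ÷ 15.38462 mcg/mL = 11.7 mL/hr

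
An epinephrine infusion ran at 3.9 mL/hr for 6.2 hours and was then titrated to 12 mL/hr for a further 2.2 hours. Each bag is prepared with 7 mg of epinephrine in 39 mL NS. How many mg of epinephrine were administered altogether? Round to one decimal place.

9.1 mg

Concentration = 7 mg ÷ 39 mL = 0.1794872 mg/mL
Stage 1: 3.9 mL/hr × 6.2 hr = 24.18 mL → 24.18 mL × 0.1794872 mg/mL = 4.34 mg
Stage 2: 12 mL/hr × 2.2 hr = 26.4 mL → 26.4 mL × 0.1794872 mg/mL = 4.738462 mg
Total = 4.34 + 4.738462 = 9.078462 mg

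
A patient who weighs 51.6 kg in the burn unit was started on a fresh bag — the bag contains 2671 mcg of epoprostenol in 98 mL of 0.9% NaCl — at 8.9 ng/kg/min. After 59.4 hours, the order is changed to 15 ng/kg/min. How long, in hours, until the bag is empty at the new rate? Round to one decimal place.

22.3 hours

Initial rate:
Dose = 8.9 ng/kg/min × 51.6 kg = 459.24 ng/min
459.24 ng/min × 60 min/hr = 27554.4 ng/hr
Concentration = 2671 mcg ÷ 98 mL = 27.2551 mcg/mL = 27255.1 ng/mL
Rate = 27554.4 ng/hr ÷ 27255.1 ng/mL = 1.010981 mL/hr
Volume infused so far = 1.010981 mL/hr × 59.4 hr = 60.05229 mL
Volume remaining = 98 − 60.05229 = 37.94771 mL
New rate:
Dose = 15 ng/kg/min × 51.6 kg = 774 ng/min
774 ng/min × 60 min/hr = 46440 ng/hr
Rate = 46440 ng/hr ÷ 27255.1 ng/mL = 1.703901 mL/hr
Time remaining = 37.94771 mL ÷ 1.703901 mL/hr = 22.27107 hr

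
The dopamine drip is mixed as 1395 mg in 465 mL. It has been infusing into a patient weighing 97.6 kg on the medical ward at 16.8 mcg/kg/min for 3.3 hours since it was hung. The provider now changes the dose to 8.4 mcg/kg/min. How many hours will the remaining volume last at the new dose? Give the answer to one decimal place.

Initial rate:
Dose = 16.8 mcg/kg/min × 97.6 kg = 1639.68 mcg/min
1639.68 mcg/min × 60 min/hr = 98380.8 mcg/hr
Concentration = 1395 mg ÷ 465 mL = 3 mg/mL = 3000 mcg/mL
Rate = 98380.8 mcg/hr ÷ 3000 mcg/mL = 32.7936 mL/hr
Volume infused so far = 32.7936 mL/hr × 3.3 hr = 108.2189 mL
Volume remaining = 465 − 108.2189 = 356.7811 mL
New rate:
Dose = 8.4 mcg/kg/min × 97.6 kg = 819.84 mcg/min
819.84 mcg/min × 60 min/hr = 49190.4 mcg/hr
Rate = 49190.4 mcg/hr ÷ 3000 mcg/mL = 16.3968 mL/hr
Time remaining = 356.7811 mL ÷ 16.3968 mL/hr = 21.75919 hr

21.8 hours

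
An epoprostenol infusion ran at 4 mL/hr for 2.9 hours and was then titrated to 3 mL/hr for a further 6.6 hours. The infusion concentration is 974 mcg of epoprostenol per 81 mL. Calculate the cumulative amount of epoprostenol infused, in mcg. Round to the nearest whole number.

Concentration = 974 mcg ÷ 81 mL = 12.02469 mcg/mL
Stage 1: 4 mL/hr × 2.9 hr = 11.6 mL → 11.6 mL × 12.02469 mcg/mL = 139.4864 mcg
Stage 2: 3 mL/hr × 6.6 hr = 19.8 mL → 19.8 mL × 12.02469 mcg/mL = 238.0889 mcg
Total = 139.4864 + 238.0889 = 377.5753 mcg

378 mcg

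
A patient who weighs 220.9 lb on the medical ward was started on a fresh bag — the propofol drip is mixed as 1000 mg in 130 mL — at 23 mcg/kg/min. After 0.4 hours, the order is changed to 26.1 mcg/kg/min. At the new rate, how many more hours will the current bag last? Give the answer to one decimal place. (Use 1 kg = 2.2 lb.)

6.0 hours

Initial rate:
Weight = 220.9 lb ÷ 2.2 lb/kg = 100.4091 kg
Dose = 23 mcg/kg/min × 100.4091 kg = 2309.409 mcg/min
2309.409 mcg/min × 60 min/hr = 138564.5 mcg/hr
Concentration = 1000 mg ÷ 130 mL = 7.692308 mg/mL = 7692.308 mcg/mL
Rate = 138564.5 mcg/hr ÷ 7692.308 mcg/mL = 18.01339 mL/hr
Volume infused so far = 18.01339 mL/hr × 0.4 hr = 7.205356 mL
Volume remaining = 130 − 7.205356 = 122.7946 mL
New rate:
Dose = 26.1 mcg/kg/min × 100.4091 kg = 2620.677 mcg/min
2620.677 mcg/min × 60 min/hr = 157240.6 mcg/hr
Rate = 157240.6 mcg/hr ÷ 7692.308 mcg/mL = 20.44128 mL/hr
Time remaining = 122.7946 mL ÷ 20.44128 mL/hr = 6.007189 hr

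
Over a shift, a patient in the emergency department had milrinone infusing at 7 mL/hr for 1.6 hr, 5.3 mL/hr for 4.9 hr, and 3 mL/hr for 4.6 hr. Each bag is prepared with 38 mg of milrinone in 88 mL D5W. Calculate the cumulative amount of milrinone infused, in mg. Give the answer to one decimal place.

22.0 mg

Concentration = 38 mg ÷ 88 mL = 0.4318182 mg/mL
Stage 1: 7 mL/hr × 1.6 hr = 11.2 mL → 11.2 mL × 0.4318182 mg/mL = 4.836364 mg
Stage 2: 5.3 mL/hr × 4.9 hr = 25.97 mL → 25.97 mL × 0.4318182 mg/mL = 11.21432 mg
Stage 3: 3 mL/hr × 4.6 hr = 13.8 mL → 13.8 mL × 0.4318182 mg/mL = 5.959091 mg
Total = 4.836364 + 11.21432 + 5.959091 = 22.00977 mg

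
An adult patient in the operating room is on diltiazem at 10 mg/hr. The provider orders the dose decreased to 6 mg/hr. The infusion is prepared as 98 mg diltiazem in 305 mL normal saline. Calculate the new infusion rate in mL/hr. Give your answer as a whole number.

19 mL/hr

Concentration = 98 mg ÷ 305 mL = 0.3213115 mg/mL
Rate = 6 mg/hr ÷ 0.3213115 mg/mL = 18.67347 mL/hr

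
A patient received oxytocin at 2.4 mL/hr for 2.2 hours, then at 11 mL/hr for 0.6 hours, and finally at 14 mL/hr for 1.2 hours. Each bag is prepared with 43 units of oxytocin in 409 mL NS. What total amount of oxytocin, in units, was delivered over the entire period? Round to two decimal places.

Concentration = 43 units ÷ 409 mL = 0.1051345 units/mL
Stage 1: 2.4 mL/hr × 2.2 hr = 5.28 mL → 5.28 mL × 0.1051345 units/mL = 0.55511 units
Stage 2: 11 mL/hr × 0.6 hr = 6.6 mL → 6.6 mL × 0.1051345 units/mL = 0.6938875 units
Stage 3: 14 mL/hr × 1.2 hr = 16.8 mL → 16.8 mL × 0.1051345 units/mL = 1.766259 units
Total = 0.55511 + 0.6938875 + 1.766259 = 3.015257 units

3.02 units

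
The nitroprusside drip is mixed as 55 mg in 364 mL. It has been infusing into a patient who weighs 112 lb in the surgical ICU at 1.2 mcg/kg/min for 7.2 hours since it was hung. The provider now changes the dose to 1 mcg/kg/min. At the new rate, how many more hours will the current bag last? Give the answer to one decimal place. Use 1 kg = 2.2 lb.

Initial rate:
Weight = 112 lb ÷ 2.2 lb/kg = 50.90909 kg
Dose = 1.2 mcg/kg/min × 50.90909 kg = 61.09091 mcg/min
61.09091 mcg/min × 60 min/hr = 3665.455 mcg/hr
Concentration = 55 mg ÷ 364 mL = 0.1510989 mg/mL = 151.0989 mcg/mL
Rate = 3665.455 mcg/hr ÷ 151.0989 mcg/mL = 24.25864 mL/hr
Volume infused so far = 24.25864 mL/hr × 7.2 hr = 174.6622 mL
Volume remaining = 364 − 174.6622 = 189.3378 mL
New rate:
Dose = 1 mcg/kg/min × 50.90909 kg = 50.90909 mcg/min
50.90909 mcg/min × 60 min/hr = 3054.545 mcg/hr
Rate = 3054.545 mcg/hr ÷ 151.0989 mcg/mL = 20.21554 mL/hr
Time remaining = 189.3378 mL ÷ 20.21554 mL/hr = 9.365952 hr

9.4 hours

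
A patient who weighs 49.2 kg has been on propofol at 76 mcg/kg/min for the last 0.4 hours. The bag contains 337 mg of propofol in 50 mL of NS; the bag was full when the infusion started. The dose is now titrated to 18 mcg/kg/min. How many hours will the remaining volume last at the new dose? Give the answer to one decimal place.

4.7 hours

Initial rate:
Dose = 76 mcg/kg/min × 49.2 kg = 3739.2 mcg/min
3739.2 mcg/min × 60 min/hr = 224352 mcg/hr
Concentration = 337 mg ÷ 50 mL = 6.74 mg/mL = 6740 mcg/mL
Rate = 224352 mcg/hr ÷ 6740 mcg/mL = 33.28665 mL/hr
Volume infused so far = 33.28665 mL/hr × 0.4 hr = 13.31466 mL
Volume remaining = 50 − 13.31466 = 36.68534 mL
New rate:
Dose = 18 mcg/kg/min × 49.2 kg = 885.6 mcg/min
885.6 mcg/min × 60 min/hr = 53136 mcg/hr
Rate = 53136 mcg/hr ÷ 6740 mcg/mL = 7.88368 mL/hr
Time remaining = 36.68534 mL ÷ 7.88368 mL/hr = 4.653327 hr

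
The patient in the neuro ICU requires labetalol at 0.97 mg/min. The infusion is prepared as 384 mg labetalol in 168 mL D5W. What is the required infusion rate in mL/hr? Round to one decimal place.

0.97 mg/min × 60 min/hr = 58.2 mg/hr
Concentration = 384 mg ÷ 168 mL = 2.285714 mg/mL
Rate = 58.2 mg/hr ÷ 2.285714 mg/mL = 25.4625 mL/hr

25.5 mL/hr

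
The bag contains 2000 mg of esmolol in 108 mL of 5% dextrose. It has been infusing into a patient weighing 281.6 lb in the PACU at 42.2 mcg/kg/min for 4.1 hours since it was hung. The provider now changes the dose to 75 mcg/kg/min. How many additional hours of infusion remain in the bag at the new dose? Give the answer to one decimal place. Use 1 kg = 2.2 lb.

1.2 hours

Initial rate:
Weight = 281.6 lb ÷ 2.2 lb/kg = 128 kg
Dose = 42.2 mcg/kg/min × 128 kg = 5401.6 mcg/min
5401.6 mcg/min × 60 min/hr = 324096 mcg/hr
Concentration = 2000 mg ÷ 108 mL = 18.51852 mg/mL = 18518.52 mcg/mL
Rate = 324096 mcg/hr ÷ 18518.52 mcg/mL = 17.50118 mL/hr
Volume infused so far = 17.50118 mL/hr × 4.1 hr = 71.75485 mL
Volume remaining = 108 − 71.75485 = 36.24515 mL
New rate:
Dose = 75 mcg/kg/min × 128 kg = 9600 mcg/min
9600 mcg/min × 60 min/hr = 576000 mcg/hr
Rate = 576000 mcg/hr ÷ 18518.52 mcg/mL = 31.104 mL/hr
Time remaining = 36.24515 mL ÷ 31.104 mL/hr = 1.165289 hr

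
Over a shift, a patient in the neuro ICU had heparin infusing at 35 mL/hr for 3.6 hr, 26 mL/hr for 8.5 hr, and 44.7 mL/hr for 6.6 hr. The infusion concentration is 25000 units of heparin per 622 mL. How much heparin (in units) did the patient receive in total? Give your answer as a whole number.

Concentration = 25000 units ÷ 622 mL = 40.19293 units/mL
Stage 1: 35 mL/hr × 3.6 hr = 126 mL → 126 mL × 40.19293 units/mL = 5064.309 units
Stage 2: 26 mL/hr × 8.5 hr = 221 mL → 221 mL × 40.19293 units/mL = 8882.637 units
Stage 3: 44.7 mL/hr × 6.6 hr = 295.02 mL → 295.02 mL × 40.19293 units/mL = 11857.72 units
Total = 5064.309 + 8882.637 + 11857.72 = 25804.66 units

25805 units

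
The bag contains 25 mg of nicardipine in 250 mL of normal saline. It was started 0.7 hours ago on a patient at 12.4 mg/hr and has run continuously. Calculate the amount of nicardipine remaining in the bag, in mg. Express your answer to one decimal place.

Concentration = 25 mg ÷ 250 mL = 0.1 mg/mL
Rate = 12.4 mg/hr ÷ 0.1 mg/mL = 124 mL/hr
Volume infused = 124 mL/hr × 0.7 hr = 86.8 mL
Volume remaining = 250 − 86.8 = 163.2 mL
Drug remaining = 163.2 mL × 0.1 mg/mL = 16.32 mg

16.3 mg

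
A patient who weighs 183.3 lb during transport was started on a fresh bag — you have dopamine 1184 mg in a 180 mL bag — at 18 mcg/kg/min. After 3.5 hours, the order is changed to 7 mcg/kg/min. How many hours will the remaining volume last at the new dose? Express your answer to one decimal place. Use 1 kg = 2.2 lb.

Initial rate:
Weight = 183.3 lb ÷ 2.2 lb/kg = 83.31818 kg
Dose = 18 mcg/kg/min × 83.31818 kg = 1499.727 mcg/min
1499.727 mcg/min × 60 min/hr = 89983.64 mcg/hr
Concentration = 1184 mg ÷ 180 mL = 6.577778 mg/mL = 6577.778 mcg/mL
Rate = 89983.64 mcg/hr ÷ 6577.778 mcg/mL = 13.67994 mL/hr
Volume infused so far = 13.67994 mL/hr × 3.5 hr = 47.87981 mL
Volume remaining = 180 − 47.87981 = 132.1202 mL
New rate:
Dose = 7 mcg/kg/min × 83.31818 kg = 583.2273 mcg/min
583.2273 mcg/min × 60 min/hr = 34993.64 mcg/hr
Rate = 34993.64 mcg/hr ÷ 6577.778 mcg/mL = 5.319979 mL/hr
Time remaining = 132.1202 mL ÷ 5.319979 mL/hr = 24.83472 hr

24.8 hours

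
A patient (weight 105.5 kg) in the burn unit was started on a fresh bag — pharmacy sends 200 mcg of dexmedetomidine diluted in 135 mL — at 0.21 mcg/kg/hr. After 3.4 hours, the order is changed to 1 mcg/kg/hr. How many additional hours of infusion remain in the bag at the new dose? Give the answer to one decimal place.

Initial rate:
Dose = 0.21 mcg/kg/hr × 105.5 kg = 22.155 mcg/hr
Concentration = 200 mcg ÷ 135 mL = 1.481481 mcg/mL
Rate = 22.155 mcg/hr ÷ 1.481481 mcg/mL = 14.95463 mL/hr
Volume infused so far = 14.95463 mL/hr × 3.4 hr = 50.84573 mL
Volume remaining = 135 − 50.84573 = 84.15427 mL
New rate:
Dose = 1 mcg/kg/hr × 105.5 kg = 105.5 mcg/hr
Rate = 105.5 mcg/hr ÷ 1.481481 mcg/mL = 71.2125 mL/hr
Time remaining = 84.15427 mL ÷ 71.2125 mL/hr = 1.181735 hr

1.2 hours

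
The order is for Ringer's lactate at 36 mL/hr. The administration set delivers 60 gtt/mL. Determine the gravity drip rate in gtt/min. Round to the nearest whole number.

36 mL/hr ÷ 60 min/hr = 0.6 mL/min
0.6 mL/min × 60 gtt/mL = 36 gtt/min

36 gtt/min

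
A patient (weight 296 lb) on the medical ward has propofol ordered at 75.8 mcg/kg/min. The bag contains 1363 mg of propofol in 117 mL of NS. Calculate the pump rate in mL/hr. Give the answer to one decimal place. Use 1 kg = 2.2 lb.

Weight = 296 lb ÷ 2.2 lb/kg = 134.5455 kg
Dose = 75.8 mcg/kg/min × 134.5455 kg = 10198.55 mcg/min
10198.55 mcg/min × 60 min/hr = 611912.7 mcg/hr
Concentration = 1363 mg ÷ 117 mL = 11.64957 mg/mL = 11649.57 mcg/mL
Rate = 611912.7 mcg/hr ÷ 11649.57 mcg/mL = 52.52662 mL/hr

52.5 mL/hr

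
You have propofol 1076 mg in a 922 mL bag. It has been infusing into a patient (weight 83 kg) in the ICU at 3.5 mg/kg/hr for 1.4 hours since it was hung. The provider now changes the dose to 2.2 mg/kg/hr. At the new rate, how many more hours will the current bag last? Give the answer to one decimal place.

Initial rate:
Dose = 3.5 mg/kg/hr × 83 kg = 290.5 mg/hr
Concentration = 1076 mg ÷ 922 mL = 1.167028 mg/mL
Rate = 290.5 mg/hr ÷ 1.167028 mg/mL = 248.9229 mL/hr
Volume infused so far = 248.9229 mL/hr × 1.4 hr = 348.492 mL
Volume remaining = 922 − 348.492 = 573.508 mL
New rate:
Dose = 2.2 mg/kg/hr × 83 kg = 182.6 mg/hr
Rate = 182.6 mg/hr ÷ 1.167028 mg/mL = 156.4658 mL/hr
Time remaining = 573.508 mL ÷ 156.4658 mL/hr = 3.665389 hr

3.7 hours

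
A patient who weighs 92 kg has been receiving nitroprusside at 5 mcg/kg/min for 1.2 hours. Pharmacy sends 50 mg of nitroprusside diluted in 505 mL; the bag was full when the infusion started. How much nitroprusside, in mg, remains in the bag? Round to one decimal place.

Dose = 5 mcg/kg/min × 92 kg = 460 mcg/min
460 mcg/min × 60 min/hr = 27600 mcg/hr
Concentration = 50 mg ÷ 505 mL = 0.0990099 mg/mL = 99.0099 mcg/mL
Rate = 27600 mcg/hr ÷ 99.0099 mcg/mL = 278.76 mL/hr
Volume infused = 278.76 mL/hr × 1.2 hr = 334.512 mL
Volume remaining = 505 − 334.512 = 170.488 mL
Drug remaining = 170.488 mL × 99.0099 mcg/mL = 16880 mcg = 16.88 mg

16.9 mg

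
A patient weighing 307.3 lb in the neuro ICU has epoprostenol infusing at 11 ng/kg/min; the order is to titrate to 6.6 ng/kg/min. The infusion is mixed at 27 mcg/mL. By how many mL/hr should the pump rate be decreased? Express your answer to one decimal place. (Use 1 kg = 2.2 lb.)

1.4 mL/hr

At the current dose:
Weight = 307.3 lb ÷ 2.2 lb/kg = 139.6818 kg
Dose = 11 ng/kg/min × 139.6818 kg = 1536.5 ng/min
1536.5 ng/min × 60 min/hr = 92190 ng/hr
Concentration = 27 mcg/mL = 27000 ng/mL
Rate = 92190 ng/hr ÷ 27000 ng/mL = 3.414444 mL/hr
At the new dose:
Dose = 6.6 ng/kg/min × 139.6818 kg = 921.9 ng/min
921.9 ng/min × 60 min/hr = 55314 ng/hr
Rate = 55314 ng/hr ÷ 27000 ng/mL = 2.048667 mL/hr
Change = 2.048667 − 3.414444 = -1.365778 mL/hr → 1.365778 mL/hr decrease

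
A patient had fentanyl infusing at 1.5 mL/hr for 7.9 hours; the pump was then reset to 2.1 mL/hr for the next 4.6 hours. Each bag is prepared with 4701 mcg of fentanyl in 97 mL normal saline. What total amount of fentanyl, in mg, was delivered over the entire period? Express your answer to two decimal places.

Concentration = 4701 mcg ÷ 97 mL = 48.46392 mcg/mL
Stage 1: 1.5 mL/hr × 7.9 hr = 11.85 mL → 11.85 mL × 48.46392 mcg/mL = 574.2974 mcg
Stage 2: 2.1 mL/hr × 4.6 hr = 9.66 mL → 9.66 mL × 48.46392 mcg/mL = 468.1614 mcg
Total = 574.2974 + 468.1614 = 1042.459 mcg = 1.042459 mg

1.04 mg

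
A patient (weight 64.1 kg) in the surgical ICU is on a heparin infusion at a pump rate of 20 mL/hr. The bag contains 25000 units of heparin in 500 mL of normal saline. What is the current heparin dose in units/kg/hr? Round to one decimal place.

15.6 units/kg/hr

Concentration = 25000 units ÷ 500 mL = 50 units/mL
Drug rate = 20 mL/hr × 50 units/mL = 1000 units/hr
1000 units/hr ÷ 64.1 kg = 15.60062 units/kg/hr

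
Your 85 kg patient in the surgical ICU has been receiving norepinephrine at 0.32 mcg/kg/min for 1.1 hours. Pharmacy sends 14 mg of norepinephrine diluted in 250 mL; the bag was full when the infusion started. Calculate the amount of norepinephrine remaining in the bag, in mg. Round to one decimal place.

12.2 mg

Dose = 0.32 mcg/kg/min × 85 kg = 27.2 mcg/min
27.2 mcg/min × 60 min/hr = 1632 mcg/hr
Concentration = 14 mg ÷ 250 mL = 0.056 mg/mL = 56 mcg/mL
Rate = 1632 mcg/hr ÷ 56 mcg/mL = 29.14286 mL/hr
Volume infused = 29.14286 mL/hr × 1.1 hr = 32.05714 mL
Volume remaining = 250 − 32.05714 = 217.9429 mL
Drug remaining = 217.9429 mL × 56 mcg/mL = 12204.8 mcg = 12.2048 mg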